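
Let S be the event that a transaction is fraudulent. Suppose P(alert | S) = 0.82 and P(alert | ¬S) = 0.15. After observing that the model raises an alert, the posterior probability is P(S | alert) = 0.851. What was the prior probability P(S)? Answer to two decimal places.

P(S) = 0.51

Bayes' rule in odds form gives O(S|E) = O(S)·[P(E|S)/P(E|¬S)], hence O(S) = O(S|E)/LR.
Posterior odds = 0.851/(1−0.851) = 5.7114. LR = 0.82/0.15 = 5.4667.
Prior odds = 5.7114/5.4667 = 1.0448, so P(S) = 1.0448/(1+1.0448) ≈ 0.51.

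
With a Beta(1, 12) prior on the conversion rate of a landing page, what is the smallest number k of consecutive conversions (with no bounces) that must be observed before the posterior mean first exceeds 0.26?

k = 4

After k conversions and 0 bounces the posterior is Beta(1+k, 12), with mean (1+k)/(1+12+k).
Set (1+k)/(13+k) > 0.26 and solve: k > (0.26·13 − 1)/(1 − 0.26) = 3.216.
The smallest integer exceeding 3.216 is 4.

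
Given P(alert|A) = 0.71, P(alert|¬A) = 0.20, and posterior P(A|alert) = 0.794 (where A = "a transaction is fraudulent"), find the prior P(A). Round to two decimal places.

P(A) = 0.52

Bayes' rule in odds form gives O(A|E) = O(A)·[P(E|A)/P(E|¬A)], hence O(A) = O(A|E)/LR.
Posterior odds = 0.794/(1−0.794) = 3.8544. LR = 0.71/0.20 = 3.5500.
Prior odds = 3.8544/3.5500 = 1.0857, so P(A) = 1.0857/(1+1.0857) ≈ 0.52.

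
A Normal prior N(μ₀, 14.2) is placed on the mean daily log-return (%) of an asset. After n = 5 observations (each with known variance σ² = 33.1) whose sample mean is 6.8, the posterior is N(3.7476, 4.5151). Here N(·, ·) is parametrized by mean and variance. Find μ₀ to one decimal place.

With known observation variance, the Normal–Normal posterior has precision τ_n = τ₀ + n/σ² and mean μ_n = (τ₀μ₀ + (n/σ²)x̄)/τ_n.
Here τ₀ = 1/14.2 = 0.070423 and τ_data = 5/33.1 = 0.151057, so τ_n = 0.221480.
Rearranging for μ₀: μ₀ = (μ_n·τ_n − τ_data·x̄)/τ₀ = (3.7476·0.221480 − 0.151057·6.8) / 0.070423 = -0.197169/0.070423 ≈ -2.8.

μ₀ = -2.8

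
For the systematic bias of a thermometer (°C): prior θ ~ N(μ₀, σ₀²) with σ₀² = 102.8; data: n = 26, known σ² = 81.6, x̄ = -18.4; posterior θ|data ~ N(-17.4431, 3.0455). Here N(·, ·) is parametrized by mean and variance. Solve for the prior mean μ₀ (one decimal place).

μ₀ = 13.9

With known observation variance, the Normal–Normal posterior has precision τ_n = τ₀ + n/σ² and mean μ_n = (τ₀μ₀ + (n/σ²)x̄)/τ_n.
Here τ₀ = 1/102.8 = 0.009728 and τ_data = 26/81.6 = 0.318627, so τ_n = 0.328355.
Rearranging for μ₀: μ₀ = (μ_n·τ_n − τ_data·x̄)/τ₀ = (-17.4431·0.328355 − 0.318627·-18.4) / 0.009728 = 0.135208/0.009728 ≈ 13.9.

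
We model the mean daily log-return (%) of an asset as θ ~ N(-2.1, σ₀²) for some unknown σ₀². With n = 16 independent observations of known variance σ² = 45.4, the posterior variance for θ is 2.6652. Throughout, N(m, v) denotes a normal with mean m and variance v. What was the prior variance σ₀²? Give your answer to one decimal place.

σ₀² = 43.9

Posterior precision equals prior precision plus data precision: 1/σ_n² = 1/σ₀² + n/σ².
So 1/σ₀² = 1/2.6652 − 16/45.4 = 0.375206 − 0.352423 = 0.022783.
Hence σ₀² = 1/0.022783 ≈ 43.9.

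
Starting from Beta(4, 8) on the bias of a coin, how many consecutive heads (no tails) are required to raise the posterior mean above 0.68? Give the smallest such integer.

After k heads and 0 tails the posterior is Beta(4+k, 8), with mean (4+k)/(4+8+k).
Set (4+k)/(12+k) > 0.68 and solve: k > (0.68·12 − 4)/(1 − 0.68) = 13.000.
The smallest integer exceeding 13.000 is 14.

k = 14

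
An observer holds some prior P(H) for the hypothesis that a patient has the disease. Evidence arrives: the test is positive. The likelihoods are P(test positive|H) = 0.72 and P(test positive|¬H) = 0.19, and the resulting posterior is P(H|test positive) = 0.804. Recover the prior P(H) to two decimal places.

Bayes' rule in odds form gives O(H|E) = O(H)·[P(E|H)/P(E|¬H)], hence O(H) = O(H|E)/LR.
Posterior odds = 0.804/(1−0.804) = 4.1020. LR = 0.72/0.19 = 3.7895.
Prior odds = 4.1020/3.7895 = 1.0825, so P(H) = 1.0825/(1+1.0825) ≈ 0.52.

P(H) = 0.52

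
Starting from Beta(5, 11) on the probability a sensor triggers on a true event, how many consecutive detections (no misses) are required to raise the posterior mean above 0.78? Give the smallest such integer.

After k detections and 0 misses the posterior is Beta(5+k, 11), with mean (5+k)/(5+11+k).
Set (5+k)/(16+k) > 0.78 and solve: k > (0.78·16 − 5)/(1 − 0.78) = 34.000.
The smallest integer exceeding 34.000 is 35.

k = 35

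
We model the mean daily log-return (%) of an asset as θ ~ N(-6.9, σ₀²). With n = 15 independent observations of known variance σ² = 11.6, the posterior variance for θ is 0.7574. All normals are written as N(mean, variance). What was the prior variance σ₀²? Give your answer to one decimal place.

σ₀² = 36.8

For the Normal–Normal model with known σ², precisions add: τ_n = τ₀ + n/σ².
So 1/σ₀² = 1/0.7574 − 15/11.6 = 1.320306 − 1.293103 = 0.027203.
Hence σ₀² = 1/0.027203 ≈ 36.8.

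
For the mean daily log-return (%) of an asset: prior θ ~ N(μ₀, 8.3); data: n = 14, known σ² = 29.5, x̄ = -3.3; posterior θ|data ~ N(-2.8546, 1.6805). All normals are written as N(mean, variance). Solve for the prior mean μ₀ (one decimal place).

With known observation variance, the Normal–Normal posterior has precision τ_n = τ₀ + n/σ² and mean μ_n = (τ₀μ₀ + (n/σ²)x̄)/τ_n.
Here τ₀ = 1/8.3 = 0.120482 and τ_data = 14/29.5 = 0.474576, so τ_n = 0.595058.
Rearranging for μ₀: μ₀ = (μ_n·τ_n − τ_data·x̄)/τ₀ = (-2.8546·0.595058 − 0.474576·-3.3) / 0.120482 = -0.132552/0.120482 ≈ -1.1.

μ₀ = -1.1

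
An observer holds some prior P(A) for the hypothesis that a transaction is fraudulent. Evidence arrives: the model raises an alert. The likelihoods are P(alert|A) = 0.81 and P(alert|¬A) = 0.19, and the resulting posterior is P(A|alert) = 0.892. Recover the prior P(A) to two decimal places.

In odds form, posterior odds = prior odds × likelihood ratio, so prior odds = posterior odds ÷ LR.
Posterior odds = 0.892/(1−0.892) = 8.2593. LR = 0.81/0.19 = 4.2632.
Prior odds = 8.2593/4.2632 = 1.9373, so P(A) = 1.9373/(1+1.9373) ≈ 0.66.

P(A) = 0.66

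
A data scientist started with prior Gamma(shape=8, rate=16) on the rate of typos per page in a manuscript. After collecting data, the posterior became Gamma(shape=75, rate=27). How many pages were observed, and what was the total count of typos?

A Gamma(α, β) prior (rate parametrization) on a Poisson rate with n observations summing to S gives posterior Gamma(α+S, β+n).
Matching: Σxᵢ = 75 − 8 = 67 and n = 27 − 16 = 11.

n = 11 pages with total 67 typos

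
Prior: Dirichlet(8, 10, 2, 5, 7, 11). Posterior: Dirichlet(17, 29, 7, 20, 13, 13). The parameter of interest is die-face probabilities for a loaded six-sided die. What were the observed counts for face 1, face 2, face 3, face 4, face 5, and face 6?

counts (9, 19, 5, 15, 6, 2)

For a Dirichlet(α) prior with multinomial counts c, the posterior is Dirichlet(α + c) componentwise.
Counts are posterior − prior componentwise: 17−8=9, 29−10=19, 7−2=5, 20−5=15, 13−7=6, 13−11=2.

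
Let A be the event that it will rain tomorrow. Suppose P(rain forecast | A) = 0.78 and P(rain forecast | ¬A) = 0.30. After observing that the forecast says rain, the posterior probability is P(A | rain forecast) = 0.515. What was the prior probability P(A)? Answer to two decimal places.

Bayes' rule in odds form gives O(A|E) = O(A)·[P(E|A)/P(E|¬A)], hence O(A) = O(A|E)/LR.
Posterior odds = 0.515/(1−0.515) = 1.0619. LR = 0.78/0.30 = 2.6000.
Prior odds = 1.0619/2.6000 = 0.4084, so P(A) = 0.4084/(1+0.4084) ≈ 0.29.

P(A) = 0.29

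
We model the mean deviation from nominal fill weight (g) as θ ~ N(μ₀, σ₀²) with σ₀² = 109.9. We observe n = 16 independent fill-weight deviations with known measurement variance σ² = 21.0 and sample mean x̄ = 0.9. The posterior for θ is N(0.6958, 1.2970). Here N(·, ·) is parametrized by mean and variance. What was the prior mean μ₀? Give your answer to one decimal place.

μ₀ = -16.4

The posterior mean is a precision-weighted average: μ_n = (τ₀μ₀ + τ_data·x̄)/(τ₀+τ_data), with τ₀=1/σ₀² and τ_data=n/σ².
Here τ₀ = 1/109.9 = 0.009099 and τ_data = 16/21.0 = 0.761905, so τ_n = 0.771004.
Rearranging for μ₀: μ₀ = (μ_n·τ_n − τ_data·x̄)/τ₀ = (0.6958·0.771004 − 0.761905·0.9) / 0.009099 = -0.149250/0.009099 ≈ -16.4.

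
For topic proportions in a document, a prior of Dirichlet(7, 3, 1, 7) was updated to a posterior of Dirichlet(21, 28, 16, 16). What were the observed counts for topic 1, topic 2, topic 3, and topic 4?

counts (14, 25, 15, 9)

For a Dirichlet(α) prior with multinomial counts c, the posterior is Dirichlet(α + c) componentwise.
Counts are posterior − prior componentwise: 21−7=14, 28−3=25, 16−1=15, 16−7=9.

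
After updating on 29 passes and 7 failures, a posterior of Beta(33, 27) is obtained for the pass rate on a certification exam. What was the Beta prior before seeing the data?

Beta(4, 20)

Beta is conjugate to the binomial likelihood: posterior = Beta(a+s, b+f).
Subtract the data counts: 33−29=4, 27−7=20.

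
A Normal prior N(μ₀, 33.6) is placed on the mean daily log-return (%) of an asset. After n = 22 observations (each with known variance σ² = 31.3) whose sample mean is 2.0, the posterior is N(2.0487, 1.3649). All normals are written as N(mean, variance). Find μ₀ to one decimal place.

With known observation variance, the Normal–Normal posterior has precision τ_n = τ₀ + n/σ² and mean μ_n = (τ₀μ₀ + (n/σ²)x̄)/τ_n.
Here τ₀ = 1/33.6 = 0.029762 and τ_data = 22/31.3 = 0.702875, so τ_n = 0.732637.
Rearranging for μ₀: μ₀ = (μ_n·τ_n − τ_data·x̄)/τ₀ = (2.0487·0.732637 − 0.702875·2.0) / 0.029762 = 0.095203/0.029762 ≈ 3.2.

μ₀ = 3.2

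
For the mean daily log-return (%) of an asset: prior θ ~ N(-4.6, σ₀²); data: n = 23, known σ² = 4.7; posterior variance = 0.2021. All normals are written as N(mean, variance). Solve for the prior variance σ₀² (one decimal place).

σ₀² = 18.4

For the Normal–Normal model with known σ², precisions add: τ_n = τ₀ + n/σ².
So 1/σ₀² = 1/0.2021 − 23/4.7 = 4.948046 − 4.893617 = 0.054429.
Hence σ₀² = 1/0.054429 ≈ 18.4.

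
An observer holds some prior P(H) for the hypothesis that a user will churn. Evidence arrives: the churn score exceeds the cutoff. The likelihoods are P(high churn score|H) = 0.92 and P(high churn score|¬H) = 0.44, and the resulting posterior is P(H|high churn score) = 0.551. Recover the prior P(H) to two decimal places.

Bayes' rule in odds form gives O(H|E) = O(H)·[P(E|H)/P(E|¬H)], hence O(H) = O(H|E)/LR.
Posterior odds = 0.551/(1−0.551) = 1.2272. LR = 0.92/0.44 = 2.0909.
Prior odds = 1.2272/2.0909 = 0.5869, so P(H) = 0.5869/(1+0.5869) ≈ 0.37.

P(H) = 0.37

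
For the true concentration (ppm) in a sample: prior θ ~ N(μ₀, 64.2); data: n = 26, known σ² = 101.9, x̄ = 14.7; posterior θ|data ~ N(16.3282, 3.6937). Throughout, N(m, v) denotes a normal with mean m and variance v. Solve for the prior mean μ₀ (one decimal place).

The posterior mean is a precision-weighted average: μ_n = (τ₀μ₀ + τ_data·x̄)/(τ₀+τ_data), with τ₀=1/σ₀² and τ_data=n/σ².
Here τ₀ = 1/64.2 = 0.015576 and τ_data = 26/101.9 = 0.255152, so τ_n = 0.270728.
Rearranging for μ₀: μ₀ = (μ_n·τ_n − τ_data·x̄)/τ₀ = (16.3282·0.270728 − 0.255152·14.7) / 0.015576 = 0.669767/0.015576 ≈ 43.0.

μ₀ = 43.0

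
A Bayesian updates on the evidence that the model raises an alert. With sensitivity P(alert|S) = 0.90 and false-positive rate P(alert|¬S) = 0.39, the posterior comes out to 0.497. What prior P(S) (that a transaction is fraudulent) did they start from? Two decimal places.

P(S) = 0.30

Bayes' rule in odds form gives O(S|E) = O(S)·[P(E|S)/P(E|¬S)], hence O(S) = O(S|E)/LR.
Posterior odds = 0.497/(1−0.497) = 0.9881. LR = 0.90/0.39 = 2.3077.
Prior odds = 0.9881/2.3077 = 0.4282, so P(S) = 0.4282/(1+0.4282) ≈ 0.30.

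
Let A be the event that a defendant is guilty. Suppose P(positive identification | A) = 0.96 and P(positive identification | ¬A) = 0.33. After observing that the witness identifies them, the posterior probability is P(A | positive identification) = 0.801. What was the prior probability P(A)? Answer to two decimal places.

In odds form, posterior odds = prior odds × likelihood ratio, so prior odds = posterior odds ÷ LR.
Posterior odds = 0.801/(1−0.801) = 4.0251. LR = 0.96/0.33 = 2.9091.
Prior odds = 4.0251/2.9091 = 1.3836, so P(A) = 1.3836/(1+1.3836) ≈ 0.58.

P(A) = 0.58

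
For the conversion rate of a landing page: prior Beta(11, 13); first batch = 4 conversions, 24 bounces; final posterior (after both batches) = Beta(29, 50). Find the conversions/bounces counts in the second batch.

14 conversions and 13 bounces

Sequential conjugate updates are equivalent to a single update on the pooled data, so total successes = posterior α − prior α and total failures = posterior β − prior β.
Total across both batches: 29−11=18 conversions, 50−13=37 bounces.
Subtract the first batch: 18−4=14 conversions and 37−24=13 bounces.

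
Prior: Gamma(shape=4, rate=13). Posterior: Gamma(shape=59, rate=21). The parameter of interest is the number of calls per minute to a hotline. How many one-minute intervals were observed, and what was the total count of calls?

A Gamma(α, β) prior (rate parametrization) on a Poisson rate with n observations summing to S gives posterior Gamma(α+S, β+n).
Matching: Σxᵢ = 59 − 4 = 55 and n = 21 − 13 = 8.

n = 8 one-minute intervals with total 55 calls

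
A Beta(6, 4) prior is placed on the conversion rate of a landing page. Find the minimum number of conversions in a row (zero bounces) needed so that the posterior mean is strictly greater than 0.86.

k = 19

After k conversions and 0 bounces the posterior is Beta(6+k, 4), with mean (6+k)/(6+4+k).
Set (6+k)/(10+k) > 0.86 and solve: k > (0.86·10 − 6)/(1 − 0.86) = 18.571.
The smallest integer exceeding 18.571 is 19.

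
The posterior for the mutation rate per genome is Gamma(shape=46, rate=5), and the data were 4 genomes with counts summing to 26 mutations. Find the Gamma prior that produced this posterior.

Gamma(shape=20, rate=1)

A Gamma(α, β) prior (rate parametrization) on a Poisson rate with n observations summing to S gives posterior Gamma(α+S, β+n).
So α = 46 − 26 = 20 and β = 5 − 4 = 1.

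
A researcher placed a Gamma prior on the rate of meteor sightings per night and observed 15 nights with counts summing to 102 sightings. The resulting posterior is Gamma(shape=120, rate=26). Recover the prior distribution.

Gamma–Poisson conjugacy: posterior shape = α + Σxᵢ, posterior rate = β + n.
So α = 120 − 102 = 18 and β = 26 − 15 = 11.

Gamma(shape=18, rate=11)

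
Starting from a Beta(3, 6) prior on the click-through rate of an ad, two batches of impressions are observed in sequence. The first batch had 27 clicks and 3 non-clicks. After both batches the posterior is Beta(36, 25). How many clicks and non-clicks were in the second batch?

6 clicks and 16 non-clicks

Sequential conjugate updates are equivalent to a single update on the pooled data, so total successes = posterior α − prior α and total failures = posterior β − prior β.
Total across both batches: 36−3=33 clicks, 25−6=19 non-clicks.
Subtract the first batch: 33−27=6 clicks and 19−3=16 non-clicks.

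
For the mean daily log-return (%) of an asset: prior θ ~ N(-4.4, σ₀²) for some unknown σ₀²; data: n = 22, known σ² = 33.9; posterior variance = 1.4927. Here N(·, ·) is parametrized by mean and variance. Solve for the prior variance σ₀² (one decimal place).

For the Normal–Normal model with known σ², precisions add: τ_n = τ₀ + n/σ².
So 1/σ₀² = 1/1.4927 − 22/33.9 = 0.669927 − 0.648968 = 0.020959.
Hence σ₀² = 1/0.020959 ≈ 47.7.

σ₀² = 47.7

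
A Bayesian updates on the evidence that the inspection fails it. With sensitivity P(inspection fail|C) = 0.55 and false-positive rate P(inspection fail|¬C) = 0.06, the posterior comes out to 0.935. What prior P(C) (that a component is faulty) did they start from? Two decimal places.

In odds form, posterior odds = prior odds × likelihood ratio, so prior odds = posterior odds ÷ LR.
Posterior odds = 0.935/(1−0.935) = 14.3846. LR = 0.55/0.06 = 9.1667.
Prior odds = 14.3846/9.1667 = 1.5692, so P(C) = 1.5692/(1+1.5692) ≈ 0.61.

P(C) = 0.61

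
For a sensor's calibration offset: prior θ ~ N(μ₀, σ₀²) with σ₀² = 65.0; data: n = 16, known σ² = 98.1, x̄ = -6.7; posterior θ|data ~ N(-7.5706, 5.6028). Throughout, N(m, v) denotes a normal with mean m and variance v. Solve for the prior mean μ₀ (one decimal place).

μ₀ = -16.8

With known observation variance, the Normal–Normal posterior has precision τ_n = τ₀ + n/σ² and mean μ_n = (τ₀μ₀ + (n/σ²)x̄)/τ_n.
Here τ₀ = 1/65.0 = 0.015385 and τ_data = 16/98.1 = 0.163099, so τ_n = 0.178484.
Rearranging for μ₀: μ₀ = (μ_n·τ_n − τ_data·x̄)/τ₀ = (-7.5706·0.178484 − 0.163099·-6.7) / 0.015385 = -0.258468/0.015385 ≈ -16.8.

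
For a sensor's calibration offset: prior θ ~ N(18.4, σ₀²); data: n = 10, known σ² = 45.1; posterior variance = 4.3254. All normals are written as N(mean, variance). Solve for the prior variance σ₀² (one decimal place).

σ₀² = 105.7

For the Normal–Normal model with known σ², precisions add: τ_n = τ₀ + n/σ².
So 1/σ₀² = 1/4.3254 − 10/45.1 = 0.231192 − 0.221729 = 0.009463.
Hence σ₀² = 1/0.009463 ≈ 105.7.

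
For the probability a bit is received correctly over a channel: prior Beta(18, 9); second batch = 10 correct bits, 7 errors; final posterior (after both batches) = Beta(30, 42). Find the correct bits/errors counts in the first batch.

2 correct bits and 26 errors

Sequential conjugate updates are equivalent to a single update on the pooled data, so total successes = posterior α − prior α and total failures = posterior β − prior β.
Total across both batches: 30−18=12 correct bits, 42−9=33 errors.
Subtract the second batch: 12−10=2 correct bits and 33−7=26 errors.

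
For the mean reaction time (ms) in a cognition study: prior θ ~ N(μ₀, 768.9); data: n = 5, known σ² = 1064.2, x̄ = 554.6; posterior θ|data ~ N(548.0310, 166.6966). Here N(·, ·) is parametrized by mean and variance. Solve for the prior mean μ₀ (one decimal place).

The posterior mean is a precision-weighted average: μ_n = (τ₀μ₀ + τ_data·x̄)/(τ₀+τ_data), with τ₀=1/σ₀² and τ_data=n/σ².
Here τ₀ = 1/768.9 = 0.001301 and τ_data = 5/1064.2 = 0.004698, so τ_n = 0.005999.
Rearranging for μ₀: μ₀ = (μ_n·τ_n − τ_data·x̄)/τ₀ = (548.0310·0.005999 − 0.004698·554.6) / 0.001301 = 0.682127/0.001301 ≈ 524.3.

μ₀ = 524.3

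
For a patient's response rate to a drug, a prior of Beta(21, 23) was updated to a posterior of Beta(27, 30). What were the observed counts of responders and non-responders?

Under Beta–binomial conjugacy the posterior parameters are (a+s, b+f).
Match parameters: s=27−21=6, f=30−23=7.

6 responders and 7 non-responders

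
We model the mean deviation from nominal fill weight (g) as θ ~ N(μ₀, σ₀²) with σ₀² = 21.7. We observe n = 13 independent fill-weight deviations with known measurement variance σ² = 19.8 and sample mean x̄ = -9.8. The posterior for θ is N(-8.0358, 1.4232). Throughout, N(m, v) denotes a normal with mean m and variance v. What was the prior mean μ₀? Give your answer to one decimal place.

μ₀ = 17.1

With known observation variance, the Normal–Normal posterior has precision τ_n = τ₀ + n/σ² and mean μ_n = (τ₀μ₀ + (n/σ²)x̄)/τ_n.
Here τ₀ = 1/21.7 = 0.046083 and τ_data = 13/19.8 = 0.656566, so τ_n = 0.702649.
Rearranging for μ₀: μ₀ = (μ_n·τ_n − τ_data·x̄)/τ₀ = (-8.0358·0.702649 − 0.656566·-9.8) / 0.046083 = 0.788000/0.046083 ≈ 17.1.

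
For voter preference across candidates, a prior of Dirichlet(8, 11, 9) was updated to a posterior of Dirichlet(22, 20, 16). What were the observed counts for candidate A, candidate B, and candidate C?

counts (14, 9, 7)

For a Dirichlet(α) prior with multinomial counts c, the posterior is Dirichlet(α + c) componentwise.
Counts are posterior − prior componentwise: 22−8=14, 20−11=9, 16−9=7.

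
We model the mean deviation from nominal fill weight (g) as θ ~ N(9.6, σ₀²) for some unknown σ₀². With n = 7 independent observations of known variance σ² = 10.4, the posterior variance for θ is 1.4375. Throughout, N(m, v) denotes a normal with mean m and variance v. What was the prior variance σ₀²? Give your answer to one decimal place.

For the Normal–Normal model with known σ², precisions add: τ_n = τ₀ + n/σ².
So 1/σ₀² = 1/1.4375 − 7/10.4 = 0.695652 − 0.673077 = 0.022575.
Hence σ₀² = 1/0.022575 ≈ 44.3.

σ₀² = 44.3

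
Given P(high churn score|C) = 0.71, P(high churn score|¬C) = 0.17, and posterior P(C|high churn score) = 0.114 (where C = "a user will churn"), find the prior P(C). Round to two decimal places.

P(C) = 0.03

In odds form, posterior odds = prior odds × likelihood ratio, so prior odds = posterior odds ÷ LR.
Posterior odds = 0.114/(1−0.114) = 0.1287. LR = 0.71/0.17 = 4.1765.
Prior odds = 0.1287/4.1765 = 0.0308, so P(C) = 0.0308/(1+0.0308) ≈ 0.03.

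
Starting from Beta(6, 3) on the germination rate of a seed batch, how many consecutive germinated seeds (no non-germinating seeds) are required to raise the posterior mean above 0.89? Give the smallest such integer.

After k germinated seeds and 0 non-germinating seeds the posterior is Beta(6+k, 3), with mean (6+k)/(6+3+k).
Set (6+k)/(9+k) > 0.89 and solve: k > (0.89·9 − 6)/(1 − 0.89) = 18.273.
The smallest integer exceeding 18.273 is 19, and checking k=19: (25)/(28) = 0.8929 > 0.89.

k = 19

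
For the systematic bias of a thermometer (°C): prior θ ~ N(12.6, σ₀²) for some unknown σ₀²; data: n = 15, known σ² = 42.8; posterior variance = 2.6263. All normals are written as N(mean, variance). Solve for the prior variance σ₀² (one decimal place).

σ₀² = 33.0

For the Normal–Normal model with known σ², precisions add: τ_n = τ₀ + n/σ².
So 1/σ₀² = 1/2.6263 − 15/42.8 = 0.380764 − 0.350467 = 0.030297.
Hence σ₀² = 1/0.030297 ≈ 33.0.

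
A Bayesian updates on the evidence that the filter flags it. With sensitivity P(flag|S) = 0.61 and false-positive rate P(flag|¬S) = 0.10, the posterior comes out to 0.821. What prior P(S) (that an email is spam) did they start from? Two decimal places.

In odds form, posterior odds = prior odds × likelihood ratio, so prior odds = posterior odds ÷ LR.
Posterior odds = 0.821/(1−0.821) = 4.5866. LR = 0.61/0.10 = 6.1000.
Prior odds = 4.5866/6.1000 = 0.7519, so P(S) = 0.7519/(1+0.7519) ≈ 0.43.

P(S) = 0.43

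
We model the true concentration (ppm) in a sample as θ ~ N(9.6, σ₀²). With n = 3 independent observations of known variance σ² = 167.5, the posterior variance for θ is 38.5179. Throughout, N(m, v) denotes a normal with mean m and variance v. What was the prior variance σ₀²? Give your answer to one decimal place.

σ₀² = 124.2

Posterior precision equals prior precision plus data precision: 1/σ_n² = 1/σ₀² + n/σ².
So 1/σ₀² = 1/38.5179 − 3/167.5 = 0.025962 − 0.017910 = 0.008052.
Hence σ₀² = 1/0.008052 ≈ 124.2.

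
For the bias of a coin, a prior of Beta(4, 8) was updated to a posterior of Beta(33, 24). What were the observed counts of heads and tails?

29 heads and 16 tails

A Beta(a, b) prior with s successes and f failures in binomial data gives a Beta(a+s, b+f) posterior.
So s = 33 − 4 = 29 and f = 24 − 8 = 16.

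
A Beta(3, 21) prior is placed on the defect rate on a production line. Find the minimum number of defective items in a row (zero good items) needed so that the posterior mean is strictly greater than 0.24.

After k defective items and 0 good items the posterior is Beta(3+k, 21), with mean (3+k)/(3+21+k).
Set (3+k)/(24+k) > 0.24 and solve: k > (0.24·24 − 3)/(1 − 0.24) = 3.632.
The smallest integer exceeding 3.632 is 4.

k = 4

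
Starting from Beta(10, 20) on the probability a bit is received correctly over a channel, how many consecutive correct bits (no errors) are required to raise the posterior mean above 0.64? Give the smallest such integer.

k = 26

After k correct bits and 0 errors the posterior is Beta(10+k, 20), with mean (10+k)/(10+20+k).
Set (10+k)/(30+k) > 0.64 and solve: k > (0.64·30 − 10)/(1 − 0.64) = 25.556.
The smallest integer exceeding 25.556 is 26, and checking k=26: (36)/(56) = 0.6429 > 0.64.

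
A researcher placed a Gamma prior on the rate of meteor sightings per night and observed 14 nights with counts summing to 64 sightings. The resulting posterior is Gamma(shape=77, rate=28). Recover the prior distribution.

Gamma(shape=13, rate=14)

Gamma–Poisson conjugacy: posterior shape = α + Σxᵢ, posterior rate = β + n.
So α = 77 − 64 = 13 and β = 28 − 14 = 14.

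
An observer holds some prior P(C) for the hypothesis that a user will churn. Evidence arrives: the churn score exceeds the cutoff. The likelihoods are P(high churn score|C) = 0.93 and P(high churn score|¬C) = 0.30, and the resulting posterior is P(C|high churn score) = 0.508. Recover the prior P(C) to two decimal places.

In odds form, posterior odds = prior odds × likelihood ratio, so prior odds = posterior odds ÷ LR.
Posterior odds = 0.508/(1−0.508) = 1.0325. LR = 0.93/0.30 = 3.1000.
Prior odds = 1.0325/3.1000 = 0.3331, so P(C) = 0.3331/(1+0.3331) ≈ 0.25.

P(C) = 0.25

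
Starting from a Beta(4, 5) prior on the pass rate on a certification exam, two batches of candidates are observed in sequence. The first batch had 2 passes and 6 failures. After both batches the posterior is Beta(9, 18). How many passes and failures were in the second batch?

3 passes and 7 failures

Sequential conjugate updates are equivalent to a single update on the pooled data, so total successes = posterior α − prior α and total failures = posterior β − prior β.
Total across both batches: 9−4=5 passes, 18−5=13 failures.
Subtract the first batch: 5−2=3 passes and 13−6=7 failures.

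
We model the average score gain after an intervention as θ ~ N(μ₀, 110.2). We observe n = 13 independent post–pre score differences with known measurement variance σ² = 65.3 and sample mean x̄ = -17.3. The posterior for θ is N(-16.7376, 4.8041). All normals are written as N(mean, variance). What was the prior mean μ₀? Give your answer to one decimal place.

μ₀ = -4.4

The posterior mean is a precision-weighted average: μ_n = (τ₀μ₀ + τ_data·x̄)/(τ₀+τ_data), with τ₀=1/σ₀² and τ_data=n/σ².
Here τ₀ = 1/110.2 = 0.009074 and τ_data = 13/65.3 = 0.199081, so τ_n = 0.208155.
Rearranging for μ₀: μ₀ = (μ_n·τ_n − τ_data·x̄)/τ₀ = (-16.7376·0.208155 − 0.199081·-17.3) / 0.009074 = -0.039914/0.009074 ≈ -4.4.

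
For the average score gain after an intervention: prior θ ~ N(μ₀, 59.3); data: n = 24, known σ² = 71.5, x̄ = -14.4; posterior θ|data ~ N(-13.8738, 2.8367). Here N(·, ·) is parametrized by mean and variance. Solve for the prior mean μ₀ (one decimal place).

μ₀ = -3.4

With known observation variance, the Normal–Normal posterior has precision τ_n = τ₀ + n/σ² and mean μ_n = (τ₀μ₀ + (n/σ²)x̄)/τ_n.
Here τ₀ = 1/59.3 = 0.016863 and τ_data = 24/71.5 = 0.335664, so τ_n = 0.352527.
Rearranging for μ₀: μ₀ = (μ_n·τ_n − τ_data·x̄)/τ₀ = (-13.8738·0.352527 − 0.335664·-14.4) / 0.016863 = -0.057327/0.016863 ≈ -3.4.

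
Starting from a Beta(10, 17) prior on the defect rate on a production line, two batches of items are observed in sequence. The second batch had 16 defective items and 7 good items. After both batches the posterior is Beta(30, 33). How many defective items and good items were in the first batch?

4 defective items and 9 good items

Because Beta–binomial updating is additive in the counts, the combined data contributed (α_post−α_prior, β_post−β_prior) successes and failures.
Total across both batches: 30−10=20 defective items, 33−17=16 good items.
Subtract the second batch: 20−16=4 defective items and 16−7=9 good items.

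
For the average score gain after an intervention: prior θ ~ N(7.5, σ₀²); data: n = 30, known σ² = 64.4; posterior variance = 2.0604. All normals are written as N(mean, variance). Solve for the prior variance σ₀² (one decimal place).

σ₀² = 51.3

Posterior precision equals prior precision plus data precision: 1/σ_n² = 1/σ₀² + n/σ².
So 1/σ₀² = 1/2.0604 − 30/64.4 = 0.485343 − 0.465839 = 0.019504.
Hence σ₀² = 1/0.019504 ≈ 51.3.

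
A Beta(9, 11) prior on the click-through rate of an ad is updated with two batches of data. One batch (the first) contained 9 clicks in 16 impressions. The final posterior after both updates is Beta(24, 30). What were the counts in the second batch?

6 clicks and 12 non-clicks

Sequential conjugate updates are equivalent to a single update on the pooled data, so total successes = posterior α − prior α and total failures = posterior β − prior β.
Total across both batches: 24−9=15 clicks, 30−11=19 non-clicks.
Subtract the first batch: 15−9=6 clicks and 19−7=12 non-clicks.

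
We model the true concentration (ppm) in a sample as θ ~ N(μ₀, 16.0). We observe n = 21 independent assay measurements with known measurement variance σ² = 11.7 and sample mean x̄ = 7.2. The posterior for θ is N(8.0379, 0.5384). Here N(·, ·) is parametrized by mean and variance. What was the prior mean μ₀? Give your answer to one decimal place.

μ₀ = 32.1

With known observation variance, the Normal–Normal posterior has precision τ_n = τ₀ + n/σ² and mean μ_n = (τ₀μ₀ + (n/σ²)x̄)/τ_n.
Here τ₀ = 1/16.0 = 0.062500 and τ_data = 21/11.7 = 1.794872, so τ_n = 1.857372.
Rearranging for μ₀: μ₀ = (μ_n·τ_n − τ_data·x̄)/τ₀ = (8.0379·1.857372 − 1.794872·7.2) / 0.062500 = 2.006292/0.062500 ≈ 32.1.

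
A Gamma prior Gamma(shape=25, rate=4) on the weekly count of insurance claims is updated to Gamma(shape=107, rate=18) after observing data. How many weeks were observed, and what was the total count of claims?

n = 14 weeks with total 82 claims

Gamma–Poisson conjugacy: posterior shape = α + Σxᵢ, posterior rate = β + n.
Matching: Σxᵢ = 107 − 25 = 82 and n = 18 − 4 = 14.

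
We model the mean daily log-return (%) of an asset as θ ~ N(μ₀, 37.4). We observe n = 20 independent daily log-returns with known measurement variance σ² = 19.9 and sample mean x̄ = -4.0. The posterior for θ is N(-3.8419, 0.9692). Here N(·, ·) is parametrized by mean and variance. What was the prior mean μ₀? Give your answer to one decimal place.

With known observation variance, the Normal–Normal posterior has precision τ_n = τ₀ + n/σ² and mean μ_n = (τ₀μ₀ + (n/σ²)x̄)/τ_n.
Here τ₀ = 1/37.4 = 0.026738 and τ_data = 20/19.9 = 1.005025, so τ_n = 1.031763.
Rearranging for μ₀: μ₀ = (μ_n·τ_n − τ_data·x̄)/τ₀ = (-3.8419·1.031763 − 1.005025·-4.0) / 0.026738 = 0.056170/0.026738 ≈ 2.1.

μ₀ = 2.1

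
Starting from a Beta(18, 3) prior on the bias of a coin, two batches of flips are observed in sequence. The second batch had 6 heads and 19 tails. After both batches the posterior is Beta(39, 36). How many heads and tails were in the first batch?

Because Beta–binomial updating is additive in the counts, the combined data contributed (α_post−α_prior, β_post−β_prior) successes and failures.
Total across both batches: 39−18=21 heads, 36−3=33 tails.
Subtract the second batch: 21−6=15 heads and 33−19=14 tails.

15 heads and 14 tails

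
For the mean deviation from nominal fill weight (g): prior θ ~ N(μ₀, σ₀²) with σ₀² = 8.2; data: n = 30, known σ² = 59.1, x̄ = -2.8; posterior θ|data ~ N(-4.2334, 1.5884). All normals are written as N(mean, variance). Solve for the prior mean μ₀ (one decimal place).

With known observation variance, the Normal–Normal posterior has precision τ_n = τ₀ + n/σ² and mean μ_n = (τ₀μ₀ + (n/σ²)x̄)/τ_n.
Here τ₀ = 1/8.2 = 0.121951 and τ_data = 30/59.1 = 0.507614, so τ_n = 0.629565.
Rearranging for μ₀: μ₀ = (μ_n·τ_n − τ_data·x̄)/τ₀ = (-4.2334·0.629565 − 0.507614·-2.8) / 0.121951 = -1.243881/0.121951 ≈ -10.2.

μ₀ = -10.2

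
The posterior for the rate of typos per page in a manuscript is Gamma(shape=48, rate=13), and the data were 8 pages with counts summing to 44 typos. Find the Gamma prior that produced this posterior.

A Gamma(α, β) prior (rate parametrization) on a Poisson rate with n observations summing to S gives posterior Gamma(α+S, β+n).
So α = 48 − 44 = 4 and β = 13 − 8 = 5.

Gamma(shape=4, rate=5)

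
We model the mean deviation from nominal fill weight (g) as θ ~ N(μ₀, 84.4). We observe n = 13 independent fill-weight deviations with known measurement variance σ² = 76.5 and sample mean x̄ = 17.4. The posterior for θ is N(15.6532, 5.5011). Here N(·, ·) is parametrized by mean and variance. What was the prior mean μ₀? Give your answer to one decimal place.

With known observation variance, the Normal–Normal posterior has precision τ_n = τ₀ + n/σ² and mean μ_n = (τ₀μ₀ + (n/σ²)x̄)/τ_n.
Here τ₀ = 1/84.4 = 0.011848 and τ_data = 13/76.5 = 0.169935, so τ_n = 0.181783.
Rearranging for μ₀: μ₀ = (μ_n·τ_n − τ_data·x̄)/τ₀ = (15.6532·0.181783 − 0.169935·17.4) / 0.011848 = -0.111383/0.011848 ≈ -9.4.

μ₀ = -9.4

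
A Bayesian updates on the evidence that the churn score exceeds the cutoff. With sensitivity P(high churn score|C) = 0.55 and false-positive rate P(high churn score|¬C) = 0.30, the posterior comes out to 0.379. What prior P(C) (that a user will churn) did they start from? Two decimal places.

Bayes' rule in odds form gives O(C|E) = O(C)·[P(E|C)/P(E|¬C)], hence O(C) = O(C|E)/LR.
Posterior odds = 0.379/(1−0.379) = 0.6103. LR = 0.55/0.30 = 1.8333.
Prior odds = 0.6103/1.8333 = 0.3329, so P(C) = 0.3329/(1+0.3329) ≈ 0.25.

P(C) = 0.25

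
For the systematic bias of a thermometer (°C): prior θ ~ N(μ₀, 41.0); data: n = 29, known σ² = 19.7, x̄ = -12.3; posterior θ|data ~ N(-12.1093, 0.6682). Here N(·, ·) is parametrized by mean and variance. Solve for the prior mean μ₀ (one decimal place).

μ₀ = -0.6

With known observation variance, the Normal–Normal posterior has precision τ_n = τ₀ + n/σ² and mean μ_n = (τ₀μ₀ + (n/σ²)x̄)/τ_n.
Here τ₀ = 1/41.0 = 0.024390 and τ_data = 29/19.7 = 1.472081, so τ_n = 1.496471.
Rearranging for μ₀: μ₀ = (μ_n·τ_n − τ_data·x̄)/τ₀ = (-12.1093·1.496471 − 1.472081·-12.3) / 0.024390 = -0.014620/0.024390 ≈ -0.6.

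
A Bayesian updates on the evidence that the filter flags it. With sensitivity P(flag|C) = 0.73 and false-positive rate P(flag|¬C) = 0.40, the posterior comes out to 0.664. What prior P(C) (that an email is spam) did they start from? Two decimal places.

P(C) = 0.52

In odds form, posterior odds = prior odds × likelihood ratio, so prior odds = posterior odds ÷ LR.
Posterior odds = 0.664/(1−0.664) = 1.9762. LR = 0.73/0.40 = 1.8250.
Prior odds = 1.9762/1.8250 = 1.0828, so P(C) = 1.0828/(1+1.0828) ≈ 0.52.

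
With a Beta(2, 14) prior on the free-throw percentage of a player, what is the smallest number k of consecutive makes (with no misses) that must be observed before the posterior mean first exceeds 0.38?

k = 7

After k makes and 0 misses the posterior is Beta(2+k, 14), with mean (2+k)/(2+14+k).
Set (2+k)/(16+k) > 0.38 and solve: k > (0.38·16 − 2)/(1 − 0.38) = 6.581.
The smallest integer exceeding 6.581 is 7, and checking k=7: (9)/(23) = 0.3913 > 0.38.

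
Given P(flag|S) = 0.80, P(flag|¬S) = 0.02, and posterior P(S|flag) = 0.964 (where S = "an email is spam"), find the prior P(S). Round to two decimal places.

Bayes' rule in odds form gives O(S|E) = O(S)·[P(E|S)/P(E|¬S)], hence O(S) = O(S|E)/LR.
Posterior odds = 0.964/(1−0.964) = 26.7778. LR = 0.80/0.02 = 40.0000.
Prior odds = 26.7778/40.0000 = 0.6694, so P(S) = 0.6694/(1+0.6694) ≈ 0.40.

P(S) = 0.40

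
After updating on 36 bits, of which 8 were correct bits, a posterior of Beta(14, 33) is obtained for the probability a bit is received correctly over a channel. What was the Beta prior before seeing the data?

Beta(6, 5)

A Beta(a, b) prior with s successes and f failures in binomial data gives a Beta(a+s, b+f) posterior.
Subtract the data counts: 14−8=6, 33−28=5.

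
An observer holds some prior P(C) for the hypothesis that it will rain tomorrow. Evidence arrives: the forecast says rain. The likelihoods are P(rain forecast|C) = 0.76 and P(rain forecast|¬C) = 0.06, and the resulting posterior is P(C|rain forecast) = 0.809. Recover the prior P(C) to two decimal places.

In odds form, posterior odds = prior odds × likelihood ratio, so prior odds = posterior odds ÷ LR.
Posterior odds = 0.809/(1−0.809) = 4.2356. LR = 0.76/0.06 = 12.6667.
Prior odds = 4.2356/12.6667 = 0.3344, so P(C) = 0.3344/(1+0.3344) ≈ 0.25.

P(C) = 0.25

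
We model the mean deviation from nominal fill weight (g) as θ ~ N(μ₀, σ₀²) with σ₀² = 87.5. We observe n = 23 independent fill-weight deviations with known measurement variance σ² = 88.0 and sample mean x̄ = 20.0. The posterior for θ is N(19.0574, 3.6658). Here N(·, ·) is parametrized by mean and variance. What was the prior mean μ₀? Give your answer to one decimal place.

μ₀ = -2.5

The posterior mean is a precision-weighted average: μ_n = (τ₀μ₀ + τ_data·x̄)/(τ₀+τ_data), with τ₀=1/σ₀² and τ_data=n/σ².
Here τ₀ = 1/87.5 = 0.011429 and τ_data = 23/88.0 = 0.261364, so τ_n = 0.272793.
Rearranging for μ₀: μ₀ = (μ_n·τ_n − τ_data·x̄)/τ₀ = (19.0574·0.272793 − 0.261364·20.0) / 0.011429 = -0.028555/0.011429 ≈ -2.5.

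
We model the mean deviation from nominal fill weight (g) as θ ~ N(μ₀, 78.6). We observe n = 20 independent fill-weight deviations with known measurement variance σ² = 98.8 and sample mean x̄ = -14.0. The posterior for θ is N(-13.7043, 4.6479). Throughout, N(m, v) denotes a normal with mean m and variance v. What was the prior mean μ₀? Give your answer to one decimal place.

μ₀ = -9.0

The posterior mean is a precision-weighted average: μ_n = (τ₀μ₀ + τ_data·x̄)/(τ₀+τ_data), with τ₀=1/σ₀² and τ_data=n/σ².
Here τ₀ = 1/78.6 = 0.012723 and τ_data = 20/98.8 = 0.202429, so τ_n = 0.215152.
Rearranging for μ₀: μ₀ = (μ_n·τ_n − τ_data·x̄)/τ₀ = (-13.7043·0.215152 − 0.202429·-14.0) / 0.012723 = -0.114502/0.012723 ≈ -9.0.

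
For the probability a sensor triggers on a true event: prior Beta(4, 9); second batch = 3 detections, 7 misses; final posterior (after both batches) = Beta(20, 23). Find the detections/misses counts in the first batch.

Sequential conjugate updates are equivalent to a single update on the pooled data, so total successes = posterior α − prior α and total failures = posterior β − prior β.
Total across both batches: 20−4=16 detections, 23−9=14 misses.
Subtract the second batch: 16−3=13 detections and 14−7=7 misses.

13 detections and 7 misses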